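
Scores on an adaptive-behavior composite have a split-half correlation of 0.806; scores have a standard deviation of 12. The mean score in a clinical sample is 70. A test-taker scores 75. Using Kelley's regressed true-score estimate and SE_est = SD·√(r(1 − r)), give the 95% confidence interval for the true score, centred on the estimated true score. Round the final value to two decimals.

Full-length reliability (Spearman-Brown) = 2(0.806)/(1+0.806) ≈ 0.8926
T̂ = 0.8926(75) + 0.1074(70) ≈ 74.4629
SE_est = SD · √(r(1 − r)) = 12.0000 · √0.0959 ≈ 12.0000 · 0.3096 ≈ 3.7158
95% CI: 74.4629 ± 7.2829 ≈ (67.1800, 81.7458)

[67.18, 81.75]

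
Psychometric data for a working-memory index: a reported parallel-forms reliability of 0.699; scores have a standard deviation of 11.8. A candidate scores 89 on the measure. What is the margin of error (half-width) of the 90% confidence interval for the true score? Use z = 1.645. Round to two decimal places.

10.65

The standard error of measurement is 11.80000×√(1 − 0.69900) ≈ 11.80000×0.54863 ≈ 6.47389.
1.645 × SEM ≈ 10.64955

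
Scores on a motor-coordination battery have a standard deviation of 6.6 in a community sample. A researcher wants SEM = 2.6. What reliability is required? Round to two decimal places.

0.84

r = 1 − (SEM / SD)² = 1 − (2.6000 / 6.6)² ≈ 1 − 0.1552 ≈ 0.8448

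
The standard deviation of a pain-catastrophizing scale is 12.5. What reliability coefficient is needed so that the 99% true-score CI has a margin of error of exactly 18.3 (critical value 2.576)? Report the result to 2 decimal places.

Required SEM = 18.3 / 2.576 ≃ 7.1040
Required reliability = 1 − (SEM/SD)² = 1 − 0.3230 ≃ 0.6770

0.68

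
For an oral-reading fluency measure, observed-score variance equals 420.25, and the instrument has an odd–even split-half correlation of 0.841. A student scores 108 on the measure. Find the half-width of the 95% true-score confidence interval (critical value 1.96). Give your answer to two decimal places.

11.81

SD = √420.25 = 20.5000
r_full = 2·0.841 / (1 + 0.841) ≃ 0.9136
The standard error of measurement is 20.5000·√(1 − 0.9136) ≃ 20.5000·0.2939 ≃ 6.0246.
Half-width = 1.96·6.0246 ≃ 11.8081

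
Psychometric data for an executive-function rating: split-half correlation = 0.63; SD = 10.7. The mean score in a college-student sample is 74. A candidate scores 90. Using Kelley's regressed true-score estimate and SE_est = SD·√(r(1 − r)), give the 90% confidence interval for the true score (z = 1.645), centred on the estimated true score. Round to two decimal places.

[79.00, 93.74]

Spearman-Brown: r = 2(0.63) / (1 + 0.63) = 1.260 / 1.630 ≈ 0.773
T̂ = 0.773(90) + 0.227(74) ≈ 86.368
SE_est = 10.700·√(0.773·0.227) ≈ 4.482
CI = 86.368 ± 1.645 · 4.482 → [78.995, 93.741]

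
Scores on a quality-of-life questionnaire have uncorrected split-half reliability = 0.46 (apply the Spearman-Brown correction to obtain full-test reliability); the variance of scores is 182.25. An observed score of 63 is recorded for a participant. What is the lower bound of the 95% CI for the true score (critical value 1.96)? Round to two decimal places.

46.91

SD = √182.25 = 13.500
r_full = 2·0.46 / (1 + 0.46) ≈ 0.630
SEM = 13.500 × √(1 − 0.630) = 13.500 × √0.370 ≈ 13.500 × 0.608 ≈ 8.210
1.96 × SEM ≈ 16.092
Lower limit = 63 − 16.092 ≈ 46.908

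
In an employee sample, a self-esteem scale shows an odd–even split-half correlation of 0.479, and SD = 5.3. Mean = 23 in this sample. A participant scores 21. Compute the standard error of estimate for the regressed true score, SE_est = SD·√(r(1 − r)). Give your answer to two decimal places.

Spearman-Brown: r = 2(0.479) / (1 + 0.479) = 0.958 / 1.479 ≈ 0.648
SE_est = SD × √(r(1 − r)) = 5.300 × √0.228 ≈ 5.300 × 0.478 ≈ 2.532

2.53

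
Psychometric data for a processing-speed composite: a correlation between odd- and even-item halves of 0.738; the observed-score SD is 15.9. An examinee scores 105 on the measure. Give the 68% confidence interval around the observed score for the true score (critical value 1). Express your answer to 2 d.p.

Full-length reliability (Spearman-Brown) = 2(0.738)/(1+0.738) ≈ 0.8493
SEM = 15.9000 * √(1 − 0.8493) = 15.9000 * √0.1507 ≈ 15.9000 * 0.3883 ≈ 6.1734
Margin = 1 * 6.1734 ≈ 6.1734
CI = 105 ± 6.1734 → [98.8266, 111.1734]

[98.83, 111.17]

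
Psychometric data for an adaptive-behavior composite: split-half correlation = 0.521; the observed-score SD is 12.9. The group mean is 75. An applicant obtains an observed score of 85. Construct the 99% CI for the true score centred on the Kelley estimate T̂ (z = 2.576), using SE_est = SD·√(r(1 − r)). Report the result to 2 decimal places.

r_full = 2·0.521 / (1 + 0.521) ≈ 0.6851
T̂ = r·X + (1 − r)·M = 0.6851·85 + 0.3149·75 ≈ 58.2314 + 23.6193 ≈ 81.8508
SE_est = 12.9000·√(0.6851·0.3149) ≈ 5.9919
99% CI: 81.8508 ± 15.4350 ≈ (66.4157, 97.2858)

[66.42, 97.29]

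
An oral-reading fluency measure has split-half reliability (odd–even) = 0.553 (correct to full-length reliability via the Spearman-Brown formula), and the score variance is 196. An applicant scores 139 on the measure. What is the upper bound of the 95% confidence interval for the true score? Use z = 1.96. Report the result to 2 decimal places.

153.72

σ = 196^(1/2) = 14.000
r_full = 2·0.553 / (1 + 0.553) ≃ 0.712
SEM = 14.000 · √(1 − 0.712) = 14.000 · √0.288 ≃ 14.000 · 0.536 ≃ 7.511
Half-width = 1.96·7.511 ≃ 14.722
Upper bound: 139 + 14.722 = 153.722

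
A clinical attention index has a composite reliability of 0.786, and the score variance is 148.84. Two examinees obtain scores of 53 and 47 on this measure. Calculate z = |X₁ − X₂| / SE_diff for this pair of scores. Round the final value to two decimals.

0.75

SD = √148.84 = 12.200
SEM = 12.200 × √(1 − 0.786) = 12.200 × √0.214 ≃ 12.200 × 0.463 ≃ 5.644
SE_diff = SEM × √2 ≃ 5.644 × 1.414 ≃ 7.981
z = |53 − 47| / 7.981 = 6 / 7.981 ≃ 0.752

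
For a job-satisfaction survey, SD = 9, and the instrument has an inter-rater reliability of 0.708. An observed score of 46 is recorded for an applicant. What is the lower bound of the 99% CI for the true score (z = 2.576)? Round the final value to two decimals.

The standard error of measurement is 9.0000*√(1 − 0.7080) ≈ 9.0000*0.5404 ≈ 4.8633.
2.576 * SEM ≈ 12.5279
Lower limit = 46 − 12.5279 ≈ 33.4721

33.47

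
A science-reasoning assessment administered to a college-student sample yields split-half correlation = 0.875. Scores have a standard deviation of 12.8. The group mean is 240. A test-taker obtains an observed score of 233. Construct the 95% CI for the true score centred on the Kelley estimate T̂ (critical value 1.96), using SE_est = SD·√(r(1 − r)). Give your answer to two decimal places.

Spearman-Brown: r = 2(0.875) / (1 + 0.875) = 1.7500 / 1.8750 ≈ 0.9333
T̂ = r·X + (1 − r)·M = 0.9333·233 + 0.0667·240 ≈ 217.4667 + 16.0000 ≈ 233.4667
SE_est = SD · √(r(1 − r)) = 12.8000 · √0.0622 ≈ 12.8000 · 0.2494 ≈ 3.1929
CI = 233.4667 ± 1.96 · 3.1929 → [227.2086, 239.7247]

[227.21, 239.72]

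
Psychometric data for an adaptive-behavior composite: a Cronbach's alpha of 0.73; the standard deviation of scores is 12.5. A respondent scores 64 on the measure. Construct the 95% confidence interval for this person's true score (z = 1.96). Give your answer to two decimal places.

SEM = 12.5000·√(1 − 0.7300) ≈ 6.4952
Margin = 1.96 · 6.4952 ≈ 12.7306
Interval: (51.2694, 76.7306)

[51.27, 76.73]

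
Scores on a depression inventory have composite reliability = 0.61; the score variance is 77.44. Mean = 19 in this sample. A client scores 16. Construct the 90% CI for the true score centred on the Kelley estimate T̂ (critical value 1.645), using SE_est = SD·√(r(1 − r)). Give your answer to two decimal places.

[10.11, 24.23]

SD = √77.44 = 8.8000
T̂ = 0.6100(16) + 0.3900(19) ≈ 17.1700
SE_est = SD * √(r(1 − r)) = 8.8000 * √0.2379 ≈ 8.8000 * 0.4877 ≈ 4.2922
90% CI: 17.1700 ± 7.0607 ≈ (10.1093, 24.2307)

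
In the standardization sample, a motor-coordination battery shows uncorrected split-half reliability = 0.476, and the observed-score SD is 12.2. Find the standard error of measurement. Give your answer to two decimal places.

Spearman-Brown: r = 2(0.476) / (1 + 0.476) = 0.9520 / 1.4760 ≃ 0.6450
The standard error of measurement is 12.2000*√(1 − 0.6450) ≃ 12.2000*0.5958 ≃ 7.2691.

7.27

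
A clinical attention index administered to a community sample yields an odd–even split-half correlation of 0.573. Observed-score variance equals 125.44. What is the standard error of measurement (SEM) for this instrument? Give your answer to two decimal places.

5.84

SD = √125.44 = 11.200
Spearman-Brown: r = 2(0.573) / (1 + 0.573) = 1.146 / 1.573 ≈ 0.729
SEM = 11.200 * √(1 − 0.729) = 11.200 * √0.271 ≈ 11.200 * 0.521 ≈ 5.835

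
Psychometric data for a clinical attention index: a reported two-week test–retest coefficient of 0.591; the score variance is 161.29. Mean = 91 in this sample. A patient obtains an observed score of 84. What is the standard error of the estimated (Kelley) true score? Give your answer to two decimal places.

SD = √161.29 ≈ 12.70000
SE_est = 12.70000·√[r(1 − r)] ≈ 6.24395

6.24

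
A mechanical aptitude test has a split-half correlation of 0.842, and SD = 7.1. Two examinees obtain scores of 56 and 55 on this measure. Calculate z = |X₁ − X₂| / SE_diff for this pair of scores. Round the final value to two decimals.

0.34

r_full = 2·0.842 / (1 + 0.842) ≈ 0.9142
The standard error of measurement is 7.1000*√(1 − 0.9142) ≈ 7.1000*0.2929 ≈ 2.0794.
SE_diff = SEM * √2 ≈ 2.0794 * 1.4142 ≈ 2.9407
z = |56 − 55| / 2.9407 = 1 / 2.9407 ≈ 0.3401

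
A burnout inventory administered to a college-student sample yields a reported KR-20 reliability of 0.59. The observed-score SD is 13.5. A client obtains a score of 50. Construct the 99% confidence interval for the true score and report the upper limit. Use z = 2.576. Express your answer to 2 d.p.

72.27

The standard error of measurement is 13.5000*√(1 − 0.5900) ≈ 13.5000*0.6403 ≈ 8.6442.
Half-width = 2.576*8.6442 ≈ 22.2675
Upper limit = 50 + 22.2675 ≈ 72.2675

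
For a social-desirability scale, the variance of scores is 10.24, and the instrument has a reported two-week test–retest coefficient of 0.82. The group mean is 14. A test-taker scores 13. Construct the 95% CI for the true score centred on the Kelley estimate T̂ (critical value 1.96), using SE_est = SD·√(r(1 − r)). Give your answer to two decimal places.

SD = √10.24 ≈ 3.2000
Estimated true score = 0.8200*13 + (1 − 0.8200)*14 ≈ 13.1800
SE_est = 3.2000*√(0.8200*0.1800) ≈ 1.2294
CI = 13.1800 ± 1.96 * 1.2294 → [10.7704, 15.5896]

[10.77, 15.59]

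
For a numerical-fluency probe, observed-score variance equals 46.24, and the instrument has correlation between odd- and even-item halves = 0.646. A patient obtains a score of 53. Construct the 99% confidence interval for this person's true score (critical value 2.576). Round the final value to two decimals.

[44.88, 61.12]

SD = √46.24 = 6.800
Spearman-Brown: r = 2(0.646) / (1 + 0.646) = 1.292 / 1.646 ≈ 0.785
SEM = 6.800*√(1 − 0.785) ≈ 3.154
2.576 * SEM ≈ 8.123
Interval: (44.877, 61.123)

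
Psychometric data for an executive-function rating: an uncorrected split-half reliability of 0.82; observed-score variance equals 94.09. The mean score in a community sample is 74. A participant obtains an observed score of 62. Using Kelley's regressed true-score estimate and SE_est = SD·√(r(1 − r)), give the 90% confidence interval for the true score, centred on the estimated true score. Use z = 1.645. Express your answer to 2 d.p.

[58.42, 67.95]

σ = 94.09^(1/2) = 9.7000
Full-length reliability (Spearman-Brown) = 2(0.82)/(1+0.82) ≈ 0.9011
T̂ = 0.9011(62) + 0.0989(74) ≈ 63.1868
SE_est = SD · √(r(1 − r)) = 9.7000 · √0.0891 ≈ 9.7000 · 0.2985 ≈ 2.8957
CI = 63.1868 ± 1.645 · 2.8957 → [58.4233, 67.9503]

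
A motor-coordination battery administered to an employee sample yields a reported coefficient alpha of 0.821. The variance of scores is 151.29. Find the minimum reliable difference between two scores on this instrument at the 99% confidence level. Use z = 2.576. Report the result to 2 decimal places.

SD = √151.29 ≃ 12.3000
SEM = 12.3000 · √(1 − 0.8210) = 12.3000 · √0.1790 ≃ 12.3000 · 0.4231 ≃ 5.2039
Standard error of the difference = 5.2039·√2 ≃ 7.3595
Minimum reliable difference = 2.576 · SE_diff ≃ 2.576 · 7.3595 ≃ 18.9580

18.96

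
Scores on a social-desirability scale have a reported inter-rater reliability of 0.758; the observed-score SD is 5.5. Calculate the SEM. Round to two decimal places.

SEM = 5.5000 * √(1 − 0.7580) = 5.5000 * √0.2420 ≃ 5.5000 * 0.4919 ≃ 2.7056

2.71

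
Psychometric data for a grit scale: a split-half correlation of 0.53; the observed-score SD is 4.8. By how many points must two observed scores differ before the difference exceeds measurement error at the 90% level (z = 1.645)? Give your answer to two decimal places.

6.19

Spearman-Brown: r = 2(0.53) / (1 + 0.53) = 1.0600 / 1.5300 ≈ 0.6928
SEM = 4.8000 * √(1 − 0.6928) = 4.8000 * √0.3072 ≈ 4.8000 * 0.5542 ≈ 2.6604
SE_diff = √2 * SEM ≈ 3.7624
Smallest detectable difference = 1.645*3.7624 ≈ 6.1891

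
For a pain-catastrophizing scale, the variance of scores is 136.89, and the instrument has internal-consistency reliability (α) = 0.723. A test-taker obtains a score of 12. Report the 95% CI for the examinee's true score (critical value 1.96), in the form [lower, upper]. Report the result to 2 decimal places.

[-0.07, 24.07]

SD = √136.89 = 11.700
SEM = 11.700 · √(1 − 0.723) = 11.700 · √0.277 ≈ 11.700 · 0.526 ≈ 6.158
Margin = 1.96 · 6.158 ≈ 12.069
Interval: (-0.069, 24.069)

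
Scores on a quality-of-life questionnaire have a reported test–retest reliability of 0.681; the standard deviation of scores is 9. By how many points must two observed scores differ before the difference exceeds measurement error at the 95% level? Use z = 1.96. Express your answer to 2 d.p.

SEM = 9.000 · √(1 − 0.681) = 9.000 · √0.319 ≈ 9.000 · 0.565 ≈ 5.083
SE_diff = √2 · SEM ≈ 7.189
Minimum reliable difference = 1.96 · SE_diff ≈ 1.96 · 7.189 ≈ 14.090

14.09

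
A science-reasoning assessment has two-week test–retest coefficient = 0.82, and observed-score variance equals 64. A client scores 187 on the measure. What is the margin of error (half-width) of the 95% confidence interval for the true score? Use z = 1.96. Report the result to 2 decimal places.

6.65

SD = √64 ≈ 8.0000
SEM = 8.0000·√(1 − 0.8200) ≈ 3.3941
Half-width = 1.96·3.3941 ≈ 6.6525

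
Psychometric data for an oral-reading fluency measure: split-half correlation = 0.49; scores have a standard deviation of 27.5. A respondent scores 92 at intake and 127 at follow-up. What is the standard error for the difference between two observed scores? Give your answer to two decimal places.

Full-length reliability (Spearman-Brown) = 2(0.49)/(1+0.49) ≃ 0.6577
SEM = 27.5000·√(1 − 0.6577) ≃ 16.0888
SE_diff = √2 · SEM ≃ 22.7531

22.75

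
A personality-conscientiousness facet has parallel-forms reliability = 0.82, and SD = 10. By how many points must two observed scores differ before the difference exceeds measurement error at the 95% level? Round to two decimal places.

SEM = 10.0000·√(1 − 0.8200) ≈ 4.2426
SE_diff = SEM · √2 ≈ 4.2426 · 1.4142 ≈ 6.0000
Smallest detectable difference = 1.96·6.0000 ≈ 11.7600

11.76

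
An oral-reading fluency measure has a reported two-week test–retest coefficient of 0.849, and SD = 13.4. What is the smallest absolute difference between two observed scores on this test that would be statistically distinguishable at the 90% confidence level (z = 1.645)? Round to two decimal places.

12.11

SEM = 13.4000 × √(1 − 0.8490) = 13.4000 × √0.1510 ≈ 13.4000 × 0.3886 ≈ 5.2071
SE_diff = SEM × √2 ≈ 5.2071 × 1.4142 ≈ 7.3639
Smallest detectable difference = 1.645×7.3639 ≈ 12.1136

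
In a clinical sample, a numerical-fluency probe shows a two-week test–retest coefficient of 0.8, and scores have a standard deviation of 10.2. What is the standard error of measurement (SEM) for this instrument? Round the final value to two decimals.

SEM = 10.2000 × √(1 − 0.8000) = 10.2000 × √0.2000 ≈ 10.2000 × 0.4472 ≈ 4.5616

4.56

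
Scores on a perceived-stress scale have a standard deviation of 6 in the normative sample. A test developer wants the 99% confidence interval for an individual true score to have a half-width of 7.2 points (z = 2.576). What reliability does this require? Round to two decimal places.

SEM needed = half-width / z = 7.2/2.576 ≈ 2.7950
r = 1 − (2.7950/6)² ≈ 1 − 0.2170 ≈ 0.7830

0.78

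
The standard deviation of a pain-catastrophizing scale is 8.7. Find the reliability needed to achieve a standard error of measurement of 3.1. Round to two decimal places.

Required reliability = 1 − (SEM/SD)² = 1 − 0.127 ≈ 0.873

0.87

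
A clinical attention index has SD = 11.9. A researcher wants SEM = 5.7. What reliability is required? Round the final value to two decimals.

Required reliability = 1 − (SEM/SD)² = 1 − 0.229 ≃ 0.771

0.77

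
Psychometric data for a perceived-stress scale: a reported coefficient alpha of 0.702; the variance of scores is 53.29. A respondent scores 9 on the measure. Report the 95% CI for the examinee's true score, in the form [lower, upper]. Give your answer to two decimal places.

SD = √53.29 = 7.300
The standard error of measurement is 7.300*√(1 − 0.702) ≃ 7.300*0.546 ≃ 3.985.
1.96 * SEM ≃ 7.811
Interval: (1.189, 16.811)

[1.19, 16.81]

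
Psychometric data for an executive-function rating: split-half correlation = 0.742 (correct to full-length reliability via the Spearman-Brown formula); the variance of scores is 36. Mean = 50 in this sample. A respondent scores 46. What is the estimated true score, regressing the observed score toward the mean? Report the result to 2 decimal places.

Spearman-Brown: r = 2(0.742) / (1 + 0.742) = 1.4840 / 1.7420 ≈ 0.8519
T̂ = 0.8519(46) + 0.1481(50) ≈ 46.5924

46.59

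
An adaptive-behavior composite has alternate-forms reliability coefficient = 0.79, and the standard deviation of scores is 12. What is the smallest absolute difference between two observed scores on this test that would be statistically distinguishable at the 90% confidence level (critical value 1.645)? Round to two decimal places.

12.79

SEM = 12.000 × √(1 − 0.790) = 12.000 × √0.210 ≃ 12.000 × 0.458 ≃ 5.499
Standard error of the difference = 5.499·√2 ≃ 7.777
Minimum reliable difference = 1.645 × SE_diff ≃ 1.645 × 7.777 ≃ 12.793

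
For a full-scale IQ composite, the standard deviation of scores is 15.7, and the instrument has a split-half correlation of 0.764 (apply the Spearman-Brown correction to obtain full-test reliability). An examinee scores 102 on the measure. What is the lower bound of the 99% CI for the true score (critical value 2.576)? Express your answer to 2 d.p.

Spearman-Brown: r = 2(0.764) / (1 + 0.764) = 1.5280 / 1.7640 ≃ 0.8662
SEM = 15.7000 × √(1 − 0.8662) = 15.7000 × √0.1338 ≃ 15.7000 × 0.3658 ≃ 5.7426
2.576 × SEM ≃ 14.7929
Lower bound: 102 − 14.7929 = 87.2071

87.21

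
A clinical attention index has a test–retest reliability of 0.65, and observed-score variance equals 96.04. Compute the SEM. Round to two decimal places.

5.80

σ = 96.04^(1/2) = 9.8000
The standard error of measurement is 9.8000*√(1 − 0.6500) ≈ 9.8000*0.5916 ≈ 5.7978.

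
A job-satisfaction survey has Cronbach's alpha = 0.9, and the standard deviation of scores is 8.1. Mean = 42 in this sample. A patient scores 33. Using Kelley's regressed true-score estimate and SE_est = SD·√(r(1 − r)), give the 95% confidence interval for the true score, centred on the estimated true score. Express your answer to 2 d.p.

[29.14, 38.66]

T̂ = r·X + (1 − r)·M = 0.9000×33 + 0.1000×42 = 29.7000 + 4.2000 ≃ 33.9000
SE_est = SD × √(r(1 − r)) = 8.1000 × √0.0900 ≃ 8.1000 × 0.3000 ≃ 2.4300
95% CI: 33.9000 ± 4.7628 ≃ (29.1372, 38.6628)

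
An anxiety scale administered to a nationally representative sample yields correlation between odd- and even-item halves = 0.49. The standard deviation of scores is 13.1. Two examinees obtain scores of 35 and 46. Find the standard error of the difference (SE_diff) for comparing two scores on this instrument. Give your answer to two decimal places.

10.84

Spearman-Brown: r = 2(0.49) / (1 + 0.49) = 0.980 / 1.490 ≈ 0.658
SEM = 13.100 * √(1 − 0.658) = 13.100 * √0.342 ≈ 13.100 * 0.585 ≈ 7.664
SE_diff = √2 * SEM ≈ 10.839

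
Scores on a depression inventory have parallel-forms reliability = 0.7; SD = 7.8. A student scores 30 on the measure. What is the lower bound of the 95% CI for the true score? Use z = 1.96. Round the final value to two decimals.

SEM = 7.800 · √(1 − 0.700) = 7.800 · √0.300 ≈ 7.800 · 0.548 ≈ 4.272
Half-width = 1.96·4.272 ≈ 8.374
Lower limit = 30 − 8.374 ≈ 21.626

21.63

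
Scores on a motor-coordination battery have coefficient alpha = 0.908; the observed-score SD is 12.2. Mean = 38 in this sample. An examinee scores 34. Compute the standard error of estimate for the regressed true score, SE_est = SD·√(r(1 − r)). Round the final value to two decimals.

SE_est = SD * √(r(1 − r)) = 12.200 * √0.084 ≈ 12.200 * 0.289 ≈ 3.526

3.53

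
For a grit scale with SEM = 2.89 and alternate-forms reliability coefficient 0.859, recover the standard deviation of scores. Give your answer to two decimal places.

7.70

SD = SEM / √(1 − r) = 2.89 / √0.1410 ≈ 2.89 / 0.3755 ≈ 7.6964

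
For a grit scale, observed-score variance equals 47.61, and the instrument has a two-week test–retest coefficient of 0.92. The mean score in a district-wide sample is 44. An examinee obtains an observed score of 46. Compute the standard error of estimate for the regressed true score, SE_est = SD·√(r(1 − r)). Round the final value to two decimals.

SD = √47.61 = 6.90000
SE_est = SD * √(r(1 − r)) = 6.90000 * √0.07360 ≈ 6.90000 * 0.27129 ≈ 1.87192

1.87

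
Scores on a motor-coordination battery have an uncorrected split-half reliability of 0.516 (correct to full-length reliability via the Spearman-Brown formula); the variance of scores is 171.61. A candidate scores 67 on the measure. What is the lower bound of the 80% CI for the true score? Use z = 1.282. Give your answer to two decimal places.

σ = 171.61^(1/2) = 13.1000
Full-length reliability (Spearman-Brown) = 2(0.516)/(1+0.516) ≈ 0.6807
SEM = 13.1000*√(1 − 0.6807) ≈ 7.4019
1.282 * SEM ≈ 9.4893
Lower limit = 67 − 9.4893 ≈ 57.5107

57.51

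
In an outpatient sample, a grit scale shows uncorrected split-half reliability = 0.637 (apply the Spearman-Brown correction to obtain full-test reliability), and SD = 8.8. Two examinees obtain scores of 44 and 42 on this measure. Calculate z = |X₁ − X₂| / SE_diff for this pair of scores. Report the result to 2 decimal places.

r_full = 2·0.637 / (1 + 0.637) ≈ 0.778
The standard error of measurement is 8.800×√(1 − 0.778) ≈ 8.800×0.471 ≈ 4.144.
SE_diff = SEM × √2 ≈ 4.144 × 1.414 ≈ 5.860
z = 2 / 5.860 ≈ 0.341

0.34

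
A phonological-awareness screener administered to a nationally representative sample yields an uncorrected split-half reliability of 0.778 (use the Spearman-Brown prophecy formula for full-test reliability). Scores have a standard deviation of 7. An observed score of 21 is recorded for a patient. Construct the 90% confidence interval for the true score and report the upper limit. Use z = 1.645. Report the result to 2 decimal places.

r_full = 2·0.778 / (1 + 0.778) ≈ 0.87514
The standard error of measurement is 7.00000*√(1 − 0.87514) ≈ 7.00000*0.35335 ≈ 2.47348.
Half-width = 1.645*2.47348 ≈ 4.06888
Upper bound: 21 + 4.06888 = 25.06888

25.07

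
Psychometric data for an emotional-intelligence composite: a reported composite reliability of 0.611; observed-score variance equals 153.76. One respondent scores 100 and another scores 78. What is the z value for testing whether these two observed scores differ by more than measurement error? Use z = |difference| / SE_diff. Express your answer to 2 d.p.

2.01

SD = √153.76 = 12.40000
SEM = 12.40000 · √(1 − 0.61100) = 12.40000 · √0.38900 ≈ 12.40000 · 0.62370 ≈ 7.73386
SE_diff = √2 · SEM ≈ 10.93733
z = |100 − 78| / 10.93733 = 22 / 10.93733 ≈ 2.01146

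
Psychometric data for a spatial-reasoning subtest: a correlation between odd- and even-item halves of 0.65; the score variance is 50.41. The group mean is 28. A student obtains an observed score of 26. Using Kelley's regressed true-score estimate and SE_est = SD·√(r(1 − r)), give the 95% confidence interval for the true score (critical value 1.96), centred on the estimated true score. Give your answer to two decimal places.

SD = √50.41 ≃ 7.100
r_full = 2·0.65 / (1 + 0.65) ≃ 0.788
T̂ = 0.788(26) + 0.212(28) ≃ 26.424
SE_est = 7.100·√[r(1 − r)] ≃ 2.903
CI = 26.424 ± 1.96 * 2.903 → [20.735, 32.113]

[20.74, 32.11]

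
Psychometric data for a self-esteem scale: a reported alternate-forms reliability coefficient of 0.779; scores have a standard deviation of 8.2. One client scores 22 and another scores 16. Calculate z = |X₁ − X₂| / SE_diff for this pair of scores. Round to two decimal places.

SEM = 8.2000·√(1 − 0.7790) ≈ 3.8549
SE_diff = SEM · √2 ≈ 3.8549 · 1.4142 ≈ 5.4516
z = 6 / 5.4516 ≈ 1.1006

1.10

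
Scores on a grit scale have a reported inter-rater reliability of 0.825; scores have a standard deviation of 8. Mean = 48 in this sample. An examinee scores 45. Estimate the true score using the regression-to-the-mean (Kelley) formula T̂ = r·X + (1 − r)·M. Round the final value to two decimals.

T̂ = r·X + (1 − r)·M = 0.825×45 + 0.175×48 = 37.125 + 8.400 ≃ 45.525

45.53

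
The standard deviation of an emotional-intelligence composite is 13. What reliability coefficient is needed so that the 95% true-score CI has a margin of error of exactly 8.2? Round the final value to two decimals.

0.90

SEM needed = half-width / z = 8.2/1.96 ≈ 4.184
r = 1 − (SEM / SD)² = 1 − (4.184 / 13)² ≈ 1 − 0.104 ≈ 0.896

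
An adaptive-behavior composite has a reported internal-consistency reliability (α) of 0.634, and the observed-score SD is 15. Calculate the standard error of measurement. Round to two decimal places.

The standard error of measurement is 15.00000*√(1 − 0.63400) ≈ 15.00000*0.60498 ≈ 9.07469.

9.07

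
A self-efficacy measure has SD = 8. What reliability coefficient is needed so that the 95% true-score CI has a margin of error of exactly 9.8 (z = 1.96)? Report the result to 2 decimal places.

Required SEM = 9.8 / 1.96 ≈ 5.00000
r = 1 − (5.00000/8)² ≈ 1 − 0.39063 ≈ 0.60937

0.61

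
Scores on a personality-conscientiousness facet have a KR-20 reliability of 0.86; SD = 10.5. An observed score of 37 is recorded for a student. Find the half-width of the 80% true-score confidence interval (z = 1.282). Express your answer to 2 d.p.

SEM = 10.50000 * √(1 − 0.86000) = 10.50000 * √0.14000 ≈ 10.50000 * 0.37417 ≈ 3.92874
Half-width = 1.282*3.92874 ≈ 5.03665

5.04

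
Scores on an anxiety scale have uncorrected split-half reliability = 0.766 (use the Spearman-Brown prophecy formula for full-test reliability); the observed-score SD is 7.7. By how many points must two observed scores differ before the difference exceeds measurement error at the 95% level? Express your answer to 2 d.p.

7.77

Spearman-Brown: r = 2(0.766) / (1 + 0.766) = 1.532 / 1.766 ≈ 0.867
SEM = 7.700 * √(1 − 0.867) = 7.700 * √0.133 ≈ 7.700 * 0.364 ≈ 2.803
SE_diff = SEM * √2 ≈ 2.803 * 1.414 ≈ 3.964
Minimum reliable difference = 1.96 * SE_diff ≈ 1.96 * 3.964 ≈ 7.769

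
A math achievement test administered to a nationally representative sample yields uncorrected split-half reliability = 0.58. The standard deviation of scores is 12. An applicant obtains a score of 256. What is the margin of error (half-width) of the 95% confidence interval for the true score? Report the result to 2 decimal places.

12.13

Full-length reliability (Spearman-Brown) = 2(0.58)/(1+0.58) ≈ 0.7342
SEM = 12.0000 · √(1 − 0.7342) = 12.0000 · √0.2658 ≈ 12.0000 · 0.5156 ≈ 6.1870
Half-width = 1.96·6.1870 ≈ 12.1264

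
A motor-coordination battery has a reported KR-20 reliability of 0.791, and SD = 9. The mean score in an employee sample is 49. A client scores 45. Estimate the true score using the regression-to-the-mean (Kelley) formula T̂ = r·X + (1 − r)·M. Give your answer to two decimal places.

T̂ = 0.79100(45) + 0.20900(49) ≈ 45.83600

45.84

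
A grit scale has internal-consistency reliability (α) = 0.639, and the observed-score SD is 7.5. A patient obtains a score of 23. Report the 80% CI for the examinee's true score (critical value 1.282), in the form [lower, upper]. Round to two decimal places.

SEM = 7.500 · √(1 − 0.639) = 7.500 · √0.361 ≈ 7.500 · 0.601 ≈ 4.506
Margin = 1.282 · 4.506 ≈ 5.777
Interval: (17.223, 28.777)

[17.22, 28.78]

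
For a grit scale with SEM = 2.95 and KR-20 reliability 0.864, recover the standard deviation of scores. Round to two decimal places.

8.00

σ = SEM·(1 − r)^(−1/2) ≈ 2.95×2.7116 ≈ 7.9993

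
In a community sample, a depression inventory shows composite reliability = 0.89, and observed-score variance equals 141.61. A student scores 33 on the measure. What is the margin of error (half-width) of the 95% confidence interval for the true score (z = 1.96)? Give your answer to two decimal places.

7.74

SD = √141.61 = 11.9000
The standard error of measurement is 11.9000×√(1 − 0.8900) ≈ 11.9000×0.3317 ≈ 3.9468.
Half-width = 1.96×3.9468 ≈ 7.7357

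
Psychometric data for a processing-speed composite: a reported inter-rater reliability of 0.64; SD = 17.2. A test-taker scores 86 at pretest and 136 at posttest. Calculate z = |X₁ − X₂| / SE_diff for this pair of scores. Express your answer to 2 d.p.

SEM = 17.200×√(1 − 0.640) ≈ 10.320
Standard error of the difference = 10.320·√2 ≈ 14.595
z = |86 − 136| / 14.595 = 50 / 14.595 ≈ 3.426

3.43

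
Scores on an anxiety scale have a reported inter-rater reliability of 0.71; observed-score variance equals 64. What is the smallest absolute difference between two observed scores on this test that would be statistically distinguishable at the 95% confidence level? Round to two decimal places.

11.94

SD = √64 = 8.0000
SEM = 8.0000*√(1 − 0.7100) ≈ 4.3081
SE_diff = √2 * SEM ≈ 6.0926
Minimum reliable difference = 1.96 * SE_diff ≈ 1.96 * 6.0926 ≈ 11.9415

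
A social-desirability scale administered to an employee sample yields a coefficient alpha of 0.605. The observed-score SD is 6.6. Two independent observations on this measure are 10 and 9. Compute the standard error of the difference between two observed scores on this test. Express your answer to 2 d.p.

5.87

The standard error of measurement is 6.6000·√(1 − 0.6050) ≈ 6.6000·0.6285 ≈ 4.1480.
Standard error of the difference = 4.1480·√2 ≈ 5.8662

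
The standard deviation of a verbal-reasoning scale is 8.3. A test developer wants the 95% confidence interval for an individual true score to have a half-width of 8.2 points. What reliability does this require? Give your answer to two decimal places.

Required SEM = 8.2 / 1.96 ≃ 4.1837
Required reliability = 1 − (SEM/SD)² = 1 − 0.2541 ≃ 0.7459

0.75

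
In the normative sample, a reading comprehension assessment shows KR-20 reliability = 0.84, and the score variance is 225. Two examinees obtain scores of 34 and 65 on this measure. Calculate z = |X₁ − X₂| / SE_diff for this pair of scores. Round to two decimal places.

3.65

SD = √225 ≃ 15.00000
SEM = 15.00000×√(1 − 0.84000) ≃ 6.00000
SE_diff = SEM × √2 ≃ 6.00000 × 1.41421 ≃ 8.48528
z = 31 / 8.48528 ≃ 3.65339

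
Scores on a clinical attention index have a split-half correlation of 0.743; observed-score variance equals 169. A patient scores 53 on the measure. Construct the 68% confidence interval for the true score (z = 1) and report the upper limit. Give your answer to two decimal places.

SD = √169 ≃ 13.0000
r_full = 2·0.743 / (1 + 0.743) ≃ 0.8526
SEM = 13.0000*√(1 − 0.8526) ≃ 4.9918
1 * SEM ≃ 4.9918
Upper bound: 53 + 4.9918 = 57.9918

57.99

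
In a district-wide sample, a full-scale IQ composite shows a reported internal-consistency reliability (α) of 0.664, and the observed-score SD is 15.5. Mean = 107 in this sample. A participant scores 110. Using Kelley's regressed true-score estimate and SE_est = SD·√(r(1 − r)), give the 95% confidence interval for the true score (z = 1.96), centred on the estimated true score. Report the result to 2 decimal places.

[94.64, 123.34]

T̂ = r·X + (1 − r)·M = 0.6640·110 + 0.3360·107 = 73.0400 + 35.9520 ≈ 108.9920
SE_est = SD · √(r(1 − r)) = 15.5000 · √0.2231 ≈ 15.5000 · 0.4723 ≈ 7.3213
95% CI: 108.9920 ± 14.3497 ≈ (94.6423, 123.3417)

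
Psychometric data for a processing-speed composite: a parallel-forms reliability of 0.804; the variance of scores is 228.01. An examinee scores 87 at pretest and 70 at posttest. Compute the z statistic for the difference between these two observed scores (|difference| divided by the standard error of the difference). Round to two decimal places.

1.80

SD = √228.01 ≈ 15.100
SEM = 15.100·√(1 − 0.804) ≈ 6.685
SE_diff = √2 · SEM ≈ 9.454
z = |87 − 70| / 9.454 = 17 / 9.454 ≈ 1.798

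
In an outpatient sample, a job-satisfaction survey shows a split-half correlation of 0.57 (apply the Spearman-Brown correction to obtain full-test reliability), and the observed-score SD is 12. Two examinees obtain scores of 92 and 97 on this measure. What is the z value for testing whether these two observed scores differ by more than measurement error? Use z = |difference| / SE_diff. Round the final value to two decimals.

Full-length reliability (Spearman-Brown) = 2(0.57)/(1+0.57) ≈ 0.72611
SEM = 12.00000*√(1 − 0.72611) ≈ 6.28009
SE_diff = √2 * SEM ≈ 8.88138
z = |92 − 97| / 8.88138 = 5 / 8.88138 ≈ 0.56298

0.56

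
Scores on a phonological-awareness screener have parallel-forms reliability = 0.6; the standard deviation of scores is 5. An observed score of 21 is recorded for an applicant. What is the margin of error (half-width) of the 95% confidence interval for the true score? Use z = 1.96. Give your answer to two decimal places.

6.20

SEM = 5.000 * √(1 − 0.600) = 5.000 * √0.400 ≈ 5.000 * 0.632 ≈ 3.162
1.96 * SEM ≈ 6.198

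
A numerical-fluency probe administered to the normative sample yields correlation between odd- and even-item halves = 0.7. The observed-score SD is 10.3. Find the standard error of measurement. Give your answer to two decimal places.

4.33

Spearman-Brown: r = 2(0.7) / (1 + 0.7) = 1.400 / 1.700 ≃ 0.824
SEM = 10.300 * √(1 − 0.824) = 10.300 * √0.176 ≃ 10.300 * 0.420 ≃ 4.327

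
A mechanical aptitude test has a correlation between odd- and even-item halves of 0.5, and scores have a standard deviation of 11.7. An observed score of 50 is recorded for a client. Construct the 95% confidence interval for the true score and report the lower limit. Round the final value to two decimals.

36.76

Full-length reliability (Spearman-Brown) = 2(0.5)/(1+0.5) ≈ 0.6667
SEM = 11.7000 * √(1 − 0.6667) = 11.7000 * √0.3333 ≈ 11.7000 * 0.5774 ≈ 6.7550
Half-width = 1.96*6.7550 ≈ 13.2398
Lower bound: 50 − 13.2398 = 36.7602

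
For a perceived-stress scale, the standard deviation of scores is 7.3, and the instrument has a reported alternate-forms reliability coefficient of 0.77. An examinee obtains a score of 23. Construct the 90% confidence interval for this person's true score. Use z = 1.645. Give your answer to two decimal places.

[17.24, 28.76]

The standard error of measurement is 7.300×√(1 − 0.770) ≃ 7.300×0.480 ≃ 3.501.
Margin = 1.645 × 3.501 ≃ 5.759
Interval: (17.241, 28.759)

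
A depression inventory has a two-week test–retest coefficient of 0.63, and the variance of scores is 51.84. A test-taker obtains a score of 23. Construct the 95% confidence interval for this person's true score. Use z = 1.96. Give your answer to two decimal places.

[14.42, 31.58]

SD = √51.84 ≃ 7.2000
The standard error of measurement is 7.2000×√(1 − 0.6300) ≃ 7.2000×0.6083 ≃ 4.3796.
Half-width = 1.96×4.3796 ≃ 8.5840
95% CI: 23 ± 8.5840 = [14.4160, 31.5840]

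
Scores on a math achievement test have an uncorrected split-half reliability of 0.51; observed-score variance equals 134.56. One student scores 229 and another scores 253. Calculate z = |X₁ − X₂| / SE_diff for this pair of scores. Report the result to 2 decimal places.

SD = √134.56 ≈ 11.60000
Full-length reliability (Spearman-Brown) = 2(0.51)/(1+0.51) ≈ 0.67550
SEM = 11.60000 * √(1 − 0.67550) = 11.60000 * √0.32450 ≈ 11.60000 * 0.56965 ≈ 6.60796
Standard error of the difference = 6.60796·√2 ≈ 9.34507
z = |229 − 253| / 9.34507 = 24 / 9.34507 ≈ 2.56820

2.57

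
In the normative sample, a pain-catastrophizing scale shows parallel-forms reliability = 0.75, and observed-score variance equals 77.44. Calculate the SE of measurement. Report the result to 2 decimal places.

4.40

SD = √77.44 = 8.800
SEM = 8.800*√(1 − 0.750) ≈ 4.400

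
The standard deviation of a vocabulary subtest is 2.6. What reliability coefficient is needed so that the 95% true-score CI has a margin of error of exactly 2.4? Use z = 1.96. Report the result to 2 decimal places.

Required SEM = 2.4 / 1.96 ≃ 1.2245
r = 1 − (SEM / SD)² = 1 − (1.2245 / 2.6)² ≃ 1 − 0.2218 ≃ 0.7782

0.78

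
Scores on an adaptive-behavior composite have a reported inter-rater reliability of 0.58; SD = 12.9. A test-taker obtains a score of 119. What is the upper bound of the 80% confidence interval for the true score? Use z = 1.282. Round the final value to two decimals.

129.72

The standard error of measurement is 12.90000×√(1 − 0.58000) ≃ 12.90000×0.64807 ≃ 8.36016.
Half-width = 1.282×8.36016 ≃ 10.71772
Upper limit = 119 + 10.71772 ≃ 129.71772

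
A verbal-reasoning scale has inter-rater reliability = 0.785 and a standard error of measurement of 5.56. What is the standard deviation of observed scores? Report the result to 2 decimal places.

σ = SEM·(1 − r)^(−1/2) ≈ 5.56*2.1567 ≈ 11.9910

11.99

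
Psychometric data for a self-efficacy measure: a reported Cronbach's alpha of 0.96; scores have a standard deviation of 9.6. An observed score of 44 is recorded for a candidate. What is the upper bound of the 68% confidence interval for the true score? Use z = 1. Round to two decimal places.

45.92

SEM = 9.6000 * √(1 − 0.9600) = 9.6000 * √0.0400 ≈ 9.6000 * 0.2000 ≈ 1.9200
Margin = 1 * 1.9200 ≈ 1.9200
Upper bound: 44 + 1.9200 = 45.9200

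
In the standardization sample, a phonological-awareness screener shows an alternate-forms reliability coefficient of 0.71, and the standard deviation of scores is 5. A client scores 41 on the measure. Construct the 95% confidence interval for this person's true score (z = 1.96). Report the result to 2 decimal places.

SEM = 5.0000 × √(1 − 0.7100) = 5.0000 × √0.2900 ≈ 5.0000 × 0.5385 ≈ 2.6926
Margin = 1.96 × 2.6926 ≈ 5.2775
CI = 41 ± 5.2775 → [35.7225, 46.2775]

[35.72, 46.28]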